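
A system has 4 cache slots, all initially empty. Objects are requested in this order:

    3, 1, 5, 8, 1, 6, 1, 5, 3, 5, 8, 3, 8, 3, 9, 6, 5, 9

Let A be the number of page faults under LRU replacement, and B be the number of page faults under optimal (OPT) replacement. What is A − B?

3

Under LRU: F F F F . F . . F . F . . . F F F . → 10 faults.
Under OPT: F F F F . F . . . . F . . . F . . . → 7 faults.
A − B = 10 − 7 = 3.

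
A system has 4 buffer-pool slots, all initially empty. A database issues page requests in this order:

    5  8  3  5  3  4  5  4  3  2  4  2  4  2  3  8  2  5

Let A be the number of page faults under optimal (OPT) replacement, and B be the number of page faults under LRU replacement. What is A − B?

-1

Under OPT: F F F . . F . . . F . . . . . . . F → 6 faults.
Under LRU: F F F . . F . . . F . . . . . F . F → 7 faults.
A − B = 6 − 7 = -1.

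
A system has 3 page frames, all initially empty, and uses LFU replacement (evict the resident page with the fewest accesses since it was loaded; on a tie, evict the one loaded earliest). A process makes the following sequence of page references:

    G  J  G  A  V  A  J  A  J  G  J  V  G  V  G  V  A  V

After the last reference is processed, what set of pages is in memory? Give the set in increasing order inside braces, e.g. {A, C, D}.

{A, J, V}

G -> miss, frames [G]
J -> miss, frames [G, J]
G -> hit
A -> miss, frames [G, J, A]
V -> miss, evict J, frames [G, A, V]
A -> hit
J -> miss, evict V, frames [G, A, J]
A -> hit
J -> hit
G -> hit
J -> hit
V -> miss, evict G, frames [A, J, V]
G -> miss, evict V, frames [A, J, G]
V -> miss, evict G, frames [A, J, V]
G -> miss, evict V, frames [A, J, G]
V -> miss, evict G, frames [A, J, V]
A -> hit
V -> hit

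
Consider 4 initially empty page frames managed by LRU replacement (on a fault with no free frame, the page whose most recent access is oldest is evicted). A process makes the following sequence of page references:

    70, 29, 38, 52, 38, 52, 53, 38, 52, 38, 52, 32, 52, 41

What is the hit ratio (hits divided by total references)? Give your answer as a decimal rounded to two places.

0.50

70 -> fault, frames {70}
29 -> fault, frames {70,29}
38 -> fault, frames {70,29,38}
52 -> fault, frames {70,29,38,52}
38 -> hit
52 -> hit
53 -> fault, evict 70, frames {29,38,52,53}
38 -> hit
52 -> hit
38 -> hit
52 -> hit
32 -> fault, evict 29, frames {53,38,52,32}
52 -> hit
41 -> fault, evict 53, frames {38,32,52,41}
Hits: 7 of 14 references → 7/14 = 0.5000.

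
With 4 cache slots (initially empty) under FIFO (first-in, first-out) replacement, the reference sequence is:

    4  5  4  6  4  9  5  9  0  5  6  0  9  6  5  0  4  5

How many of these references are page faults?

4 → miss, frames (4)
5 → miss, frames (4 5)
4 → hit
6 → miss, frames (4 5 6)
4 → hit
9 → miss, frames (4 5 6 9)
5 → hit
9 → hit
0 → miss, evict 4, frames (5 6 9 0)
5 → hit
6 → hit
0 → hit
9 → hit
6 → hit
5 → hit
0 → hit
4 → miss, evict 5, frames (6 9 0 4)
5 → miss, evict 6, frames (9 0 4 5)
Page faults: 7.

7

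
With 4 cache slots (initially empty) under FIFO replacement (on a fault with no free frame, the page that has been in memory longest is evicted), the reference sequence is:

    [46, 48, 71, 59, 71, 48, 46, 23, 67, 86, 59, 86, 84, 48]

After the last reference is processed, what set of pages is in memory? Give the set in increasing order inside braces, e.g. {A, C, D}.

{48, 67, 84, 86}

46: miss, frames (46)
48: miss, frames (46 48)
71: miss, frames (46 48 71)
59: miss, frames (46 48 71 59)
71: hit
48: hit
46: hit
23: miss, evict 46, frames (48 71 59 23)
67: miss, evict 48, frames (71 59 23 67)
86: miss, evict 71, frames (59 23 67 86)
59: hit
86: hit
84: miss, evict 59, frames (23 67 86 84)
48: miss, evict 23, frames (67 86 84 48)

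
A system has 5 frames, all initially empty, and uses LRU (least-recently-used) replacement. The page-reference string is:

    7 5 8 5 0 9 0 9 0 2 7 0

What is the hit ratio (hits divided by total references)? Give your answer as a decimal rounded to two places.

0.42

7: miss, frames {7}
5: miss, frames {7,5}
8: miss, frames {7,5,8}
5: hit
0: miss, frames {7,8,5,0}
9: miss, frames {7,8,5,0,9}
0: hit
9: hit
0: hit
2: miss, evict 7, frames {8,5,9,0,2}
7: miss, evict 8, frames {5,9,0,2,7}
0: hit
Hits: 5 of 12 references → 5/12 = 0.4167.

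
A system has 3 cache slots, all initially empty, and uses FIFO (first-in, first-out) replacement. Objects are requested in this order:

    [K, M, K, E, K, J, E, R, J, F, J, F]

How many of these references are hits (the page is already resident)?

6

K → miss, frames [K]
M → miss, frames [K, M]
K → hit
E → miss, frames [K, M, E]
K → hit
J → miss, evict K, frames [M, E, J]
E → hit
R → miss, evict M, frames [E, J, R]
J → hit
F → miss, evict E, frames [J, R, F]
J → hit
F → hit
Hits: 6.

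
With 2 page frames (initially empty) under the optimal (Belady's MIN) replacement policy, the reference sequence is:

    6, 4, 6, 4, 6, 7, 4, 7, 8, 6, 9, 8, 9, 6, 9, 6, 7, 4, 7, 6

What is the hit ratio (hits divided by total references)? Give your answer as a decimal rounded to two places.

0.50

6: fault, frames {6}
4: fault, frames {6,4}
6: hit
4: hit
6: hit
7: fault, evict 6, frames {4,7}
4: hit
7: hit
8: fault, evict 4, frames {7,8}
6: fault, evict 7, frames {8,6}
9: fault, evict 6, frames {8,9}
8: hit
9: hit
6: fault, evict 8, frames {9,6}
9: hit
6: hit
7: fault, evict 9, frames {6,7}
4: fault, evict 6, frames {7,4}
7: hit
6: fault, evict 4, frames {7,6}
Hits: 10 of 20 references → 10/20 = 0.5000.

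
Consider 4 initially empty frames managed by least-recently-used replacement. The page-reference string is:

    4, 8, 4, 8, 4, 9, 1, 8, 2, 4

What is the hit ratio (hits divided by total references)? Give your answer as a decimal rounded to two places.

0.40

4: miss, frames {4}
8: miss, frames {4,8}
4: hit
8: hit
4: hit
9: miss, frames {8,4,9}
1: miss, frames {8,4,9,1}
8: hit
2: miss, evict 4, frames {9,1,8,2}
4: miss, evict 9, frames {1,8,2,4}
Hits: 4 of 10 references → 4/10 = 0.4000.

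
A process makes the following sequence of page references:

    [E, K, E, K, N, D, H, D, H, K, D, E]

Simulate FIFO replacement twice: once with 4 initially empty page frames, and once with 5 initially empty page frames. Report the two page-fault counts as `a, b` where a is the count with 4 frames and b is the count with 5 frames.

6, 5

4 frames: F F . . F F F . . . . F → 6 faults.
5 frames: F F . . F F F . . . . . → 5 faults.
5 < 6: adding a frame reduced faults, as is typical.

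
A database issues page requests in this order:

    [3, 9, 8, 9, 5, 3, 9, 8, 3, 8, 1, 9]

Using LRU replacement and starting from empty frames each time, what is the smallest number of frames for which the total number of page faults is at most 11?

f=1: 12 faults
f=2: 10 faults
f=3: 8 faults
f=4: 5 faults
f=5: 5 faults
Smallest f with faults ≤ 11 is 2.

2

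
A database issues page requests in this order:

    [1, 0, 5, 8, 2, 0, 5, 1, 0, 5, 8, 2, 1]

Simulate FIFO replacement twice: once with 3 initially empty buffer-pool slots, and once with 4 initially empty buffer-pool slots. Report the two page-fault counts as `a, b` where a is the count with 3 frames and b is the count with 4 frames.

3 frames: F F F F F F F F . . F F . → 10 faults.
4 frames: F F F F F . . F F F F F F → 11 faults.
11 > 10: adding a frame increased faults — Belady's anomaly.

10, 11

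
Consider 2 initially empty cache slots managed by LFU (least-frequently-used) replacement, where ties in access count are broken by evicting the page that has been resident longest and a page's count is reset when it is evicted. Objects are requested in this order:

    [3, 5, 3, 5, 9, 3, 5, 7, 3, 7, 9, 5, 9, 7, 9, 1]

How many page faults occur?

11

3 -> miss, frames (3)
5 -> miss, frames (3 5)
3 -> hit
5 -> hit
9 -> miss, evict 3, frames (5 9)
3 -> miss, evict 9, frames (5 3)
5 -> hit
7 -> miss, evict 3, frames (5 7)
3 -> miss, evict 7, frames (5 3)
7 -> miss, evict 3, frames (5 7)
9 -> miss, evict 7, frames (5 9)
5 -> hit
9 -> hit
7 -> miss, evict 9, frames (5 7)
9 -> miss, evict 7, frames (5 9)
1 -> miss, evict 9, frames (5 1)
Page faults: 11.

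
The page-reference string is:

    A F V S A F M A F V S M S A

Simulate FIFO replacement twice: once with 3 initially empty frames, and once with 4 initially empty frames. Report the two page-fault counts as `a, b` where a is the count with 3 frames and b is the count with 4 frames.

3 frames: F F F F F F F . . F F . . F → 10 faults.
4 frames: F F F F . . F F F F F F . F → 11 faults.
11 > 10: adding a frame increased faults — Belady's anomaly.

10, 11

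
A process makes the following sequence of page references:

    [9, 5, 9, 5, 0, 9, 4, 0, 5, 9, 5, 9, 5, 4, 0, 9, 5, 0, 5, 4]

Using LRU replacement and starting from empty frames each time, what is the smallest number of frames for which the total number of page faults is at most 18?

f=1: 20 faults
f=2: 14 faults
f=3: 11 faults
f=4: 4 faults
Smallest f with faults ≤ 18 is 2.

2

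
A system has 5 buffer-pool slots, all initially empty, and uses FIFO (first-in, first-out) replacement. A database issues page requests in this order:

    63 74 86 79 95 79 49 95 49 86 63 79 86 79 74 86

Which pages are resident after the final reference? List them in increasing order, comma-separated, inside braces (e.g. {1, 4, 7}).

{49, 63, 74, 86, 95}

63: fault, frames [63]
74: fault, frames [63, 74]
86: fault, frames [63, 74, 86]
79: fault, frames [63, 74, 86, 79]
95: fault, frames [63, 74, 86, 79, 95]
79: hit
49: fault, evict 63, frames [74, 86, 79, 95, 49]
95: hit
49: hit
86: hit
63: fault, evict 74, frames [86, 79, 95, 49, 63]
79: hit
86: hit
79: hit
74: fault, evict 86, frames [79, 95, 49, 63, 74]
86: fault, evict 79, frames [95, 49, 63, 74, 86]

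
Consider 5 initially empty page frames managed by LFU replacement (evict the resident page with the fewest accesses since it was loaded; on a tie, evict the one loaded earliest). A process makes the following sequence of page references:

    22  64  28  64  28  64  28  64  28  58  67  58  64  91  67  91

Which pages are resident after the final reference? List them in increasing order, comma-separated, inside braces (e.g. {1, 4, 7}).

{28, 58, 64, 67, 91}

22 → fault, frames (22)
64 → fault, frames (22 64)
28 → fault, frames (22 64 28)
64 → hit
28 → hit
64 → hit
28 → hit
64 → hit
28 → hit
58 → fault, frames (22 64 28 58)
67 → fault, frames (22 64 28 58 67)
58 → hit
64 → hit
91 → fault, evict 22, frames (64 28 58 67 91)
67 → hit
91 → hit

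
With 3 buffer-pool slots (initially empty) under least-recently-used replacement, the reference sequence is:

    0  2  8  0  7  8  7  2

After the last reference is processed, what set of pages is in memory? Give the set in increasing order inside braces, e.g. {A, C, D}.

0 → fault, frames [0]
2 → fault, frames [0, 2]
8 → fault, frames [0, 2, 8]
0 → hit
7 → fault, evict 2, frames [8, 0, 7]
8 → hit
7 → hit
2 → fault, evict 0, frames [8, 7, 2]

{2, 7, 8}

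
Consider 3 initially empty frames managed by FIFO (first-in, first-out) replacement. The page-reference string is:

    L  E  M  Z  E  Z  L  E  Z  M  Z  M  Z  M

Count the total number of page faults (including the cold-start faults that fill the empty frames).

L -> miss, frames (L)
E -> miss, frames (L E)
M -> miss, frames (L E M)
Z -> miss, evict L, frames (E M Z)
E -> hit
Z -> hit
L -> miss, evict E, frames (M Z L)
E -> miss, evict M, frames (Z L E)
Z -> hit
M -> miss, evict Z, frames (L E M)
Z -> miss, evict L, frames (E M Z)
M -> hit
Z -> hit
M -> hit
Page faults: 8.

8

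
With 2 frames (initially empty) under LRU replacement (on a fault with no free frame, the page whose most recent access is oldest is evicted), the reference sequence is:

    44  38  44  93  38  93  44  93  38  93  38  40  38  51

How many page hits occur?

6

44: miss, frames [44]
38: miss, frames [44, 38]
44: hit
93: miss, evict 38, frames [44, 93]
38: miss, evict 44, frames [93, 38]
93: hit
44: miss, evict 38, frames [93, 44]
93: hit
38: miss, evict 44, frames [93, 38]
93: hit
38: hit
40: miss, evict 93, frames [38, 40]
38: hit
51: miss, evict 40, frames [38, 51]
Hits: 6.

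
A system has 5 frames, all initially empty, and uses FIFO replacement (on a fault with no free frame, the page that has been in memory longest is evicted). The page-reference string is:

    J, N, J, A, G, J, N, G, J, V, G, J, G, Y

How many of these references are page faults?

6

J → miss, frames {J}
N → miss, frames {J,N}
J → hit
A → miss, frames {J,N,A}
G → miss, frames {J,N,A,G}
J → hit
N → hit
G → hit
J → hit
V → miss, frames {J,N,A,G,V}
G → hit
J → hit
G → hit
Y → miss, evict J, frames {N,A,G,V,Y}
Page faults: 6.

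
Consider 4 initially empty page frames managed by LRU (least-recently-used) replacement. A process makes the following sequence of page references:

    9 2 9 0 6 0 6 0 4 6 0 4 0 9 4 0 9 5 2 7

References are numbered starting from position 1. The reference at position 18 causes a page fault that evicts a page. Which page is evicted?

pos 1: 9 -> miss, frames (9)
pos 2: 2 -> miss, frames (9 2)
pos 3: 9 -> hit
pos 4: 0 -> miss, frames (2 9 0)
pos 5: 6 -> miss, frames (2 9 0 6)
pos 6: 0 -> hit
pos 7: 6 -> hit
pos 8: 0 -> hit
pos 9: 4 -> miss, evict 2, frames (9 6 0 4)
pos 10: 6 -> hit
pos 11: 0 -> hit
pos 12: 4 -> hit
pos 13: 0 -> hit
pos 14: 9 -> hit
pos 15: 4 -> hit
pos 16: 0 -> hit
pos 17: 9 -> hit
pos 18: 5 -> miss, evict 6, frames (4 0 9 5)
At position 18, page 6 is evicted.

6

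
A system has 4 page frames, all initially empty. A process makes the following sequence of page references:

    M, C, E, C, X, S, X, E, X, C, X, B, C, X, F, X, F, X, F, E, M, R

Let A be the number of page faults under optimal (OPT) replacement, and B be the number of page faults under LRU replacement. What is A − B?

-1

Under OPT: F F F . F F . . . . . F . . F . . . . . F F → 9 faults.
Under LRU: F F F . F F . . . . . F . . F . . . . F F F → 10 faults.
A − B = 9 − 10 = -1.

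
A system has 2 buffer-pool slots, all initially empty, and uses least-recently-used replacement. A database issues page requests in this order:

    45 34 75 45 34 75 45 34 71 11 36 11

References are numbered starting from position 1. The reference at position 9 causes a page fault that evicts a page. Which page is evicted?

45

pos 1: 45 → fault, frames (45)
pos 2: 34 → fault, frames (45 34)
pos 3: 75 → fault, evict 45, frames (34 75)
pos 4: 45 → fault, evict 34, frames (75 45)
pos 5: 34 → fault, evict 75, frames (45 34)
pos 6: 75 → fault, evict 45, frames (34 75)
pos 7: 45 → fault, evict 34, frames (75 45)
pos 8: 34 → fault, evict 75, frames (45 34)
pos 9: 71 → fault, evict 45, frames (34 71)
At position 9, page 45 is evicted.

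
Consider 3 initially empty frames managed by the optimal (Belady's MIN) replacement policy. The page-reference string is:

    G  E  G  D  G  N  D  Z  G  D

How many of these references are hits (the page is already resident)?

5

G: fault, frames (G)
E: fault, frames (G E)
G: hit
D: fault, frames (G E D)
G: hit
N: fault, evict E, frames (G D N)
D: hit
Z: fault, evict N, frames (G D Z)
G: hit
D: hit
Hits: 5.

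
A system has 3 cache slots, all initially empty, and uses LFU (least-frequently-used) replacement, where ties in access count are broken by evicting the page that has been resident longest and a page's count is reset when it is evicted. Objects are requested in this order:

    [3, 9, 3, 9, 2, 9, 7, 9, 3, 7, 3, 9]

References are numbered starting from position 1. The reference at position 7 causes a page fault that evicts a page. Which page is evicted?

2

pos 1: 3: miss, frames [3]
pos 2: 9: miss, frames [3, 9]
pos 3: 3: hit
pos 4: 9: hit
pos 5: 2: miss, frames [3, 9, 2]
pos 6: 9: hit
pos 7: 7: miss, evict 2, frames [3, 9, 7]
At position 7, page 2 is evicted.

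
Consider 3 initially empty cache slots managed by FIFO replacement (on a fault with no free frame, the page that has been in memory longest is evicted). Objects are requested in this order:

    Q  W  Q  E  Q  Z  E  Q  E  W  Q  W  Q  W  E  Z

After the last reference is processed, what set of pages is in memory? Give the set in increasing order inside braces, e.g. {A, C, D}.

Q → miss, frames {Q}
W → miss, frames {Q,W}
Q → hit
E → miss, frames {Q,W,E}
Q → hit
Z → miss, evict Q, frames {W,E,Z}
E → hit
Q → miss, evict W, frames {E,Z,Q}
E → hit
W → miss, evict E, frames {Z,Q,W}
Q → hit
W → hit
Q → hit
W → hit
E → miss, evict Z, frames {Q,W,E}
Z → miss, evict Q, frames {W,E,Z}

{E, W, Z}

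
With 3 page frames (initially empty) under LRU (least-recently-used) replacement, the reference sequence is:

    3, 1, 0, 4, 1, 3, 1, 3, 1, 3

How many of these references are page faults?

3 → fault, frames [3]
1 → fault, frames [3, 1]
0 → fault, frames [3, 1, 0]
4 → fault, evict 3, frames [1, 0, 4]
1 → hit
3 → fault, evict 0, frames [4, 1, 3]
1 → hit
3 → hit
1 → hit
3 → hit
Page faults: 5.

5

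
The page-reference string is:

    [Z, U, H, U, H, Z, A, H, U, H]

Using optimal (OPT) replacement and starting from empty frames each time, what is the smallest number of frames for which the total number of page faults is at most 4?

3

f=1: 10 faults
f=2: 6 faults
f=3: 4 faults
f=4: 4 faults
Smallest f with faults ≤ 4 is 3.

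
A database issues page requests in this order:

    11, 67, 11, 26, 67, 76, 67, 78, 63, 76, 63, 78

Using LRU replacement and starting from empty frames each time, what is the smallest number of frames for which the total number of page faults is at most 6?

4

f=1: 12 faults
f=2: 9 faults
f=3: 7 faults
f=4: 6 faults
f=5: 6 faults
f=6: 6 faults
Smallest f with faults ≤ 6 is 4.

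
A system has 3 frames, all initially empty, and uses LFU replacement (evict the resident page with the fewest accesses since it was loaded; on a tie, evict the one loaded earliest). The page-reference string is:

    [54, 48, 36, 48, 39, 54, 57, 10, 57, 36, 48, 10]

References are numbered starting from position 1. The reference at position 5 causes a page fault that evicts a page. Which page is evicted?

pos 1: 54: fault, frames (54)
pos 2: 48: fault, frames (54 48)
pos 3: 36: fault, frames (54 48 36)
pos 4: 48: hit
pos 5: 39: fault, evict 54, frames (48 36 39)
At position 5, page 54 is evicted.

54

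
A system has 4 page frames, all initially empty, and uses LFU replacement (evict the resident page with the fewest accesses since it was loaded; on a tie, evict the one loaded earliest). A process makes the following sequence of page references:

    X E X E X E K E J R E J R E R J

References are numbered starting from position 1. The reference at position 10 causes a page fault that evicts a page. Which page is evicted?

K

pos 1: X: miss, frames (X)
pos 2: E: miss, frames (X E)
pos 3: X: hit
pos 4: E: hit
pos 5: X: hit
pos 6: E: hit
pos 7: K: miss, frames (X E K)
pos 8: E: hit
pos 9: J: miss, frames (X E K J)
pos 10: R: miss, evict K, frames (X E J R)
At position 10, page K is evicted.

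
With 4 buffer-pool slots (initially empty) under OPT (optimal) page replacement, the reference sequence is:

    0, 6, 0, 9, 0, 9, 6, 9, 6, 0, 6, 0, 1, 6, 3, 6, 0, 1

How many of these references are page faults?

0 → miss, frames {0}
6 → miss, frames {0,6}
0 → hit
9 → miss, frames {0,6,9}
0 → hit
9 → hit
6 → hit
9 → hit
6 → hit
0 → hit
6 → hit
0 → hit
1 → miss, frames {0,6,9,1}
6 → hit
3 → miss, evict 9, frames {0,6,1,3}
6 → hit
0 → hit
1 → hit
Page faults: 5.

5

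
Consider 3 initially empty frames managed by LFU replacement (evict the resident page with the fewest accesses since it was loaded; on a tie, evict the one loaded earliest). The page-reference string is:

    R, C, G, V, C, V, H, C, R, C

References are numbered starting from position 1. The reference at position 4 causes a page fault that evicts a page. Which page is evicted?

pos 1: R -> fault, frames (R)
pos 2: C -> fault, frames (R C)
pos 3: G -> fault, frames (R C G)
pos 4: V -> fault, evict R, frames (C G V)
At position 4, page R is evicted.

R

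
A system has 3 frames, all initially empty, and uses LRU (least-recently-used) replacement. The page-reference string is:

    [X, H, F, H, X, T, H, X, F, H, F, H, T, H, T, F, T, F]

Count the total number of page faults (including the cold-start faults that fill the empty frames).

X → miss, frames [X]
H → miss, frames [X, H]
F → miss, frames [X, H, F]
H → hit
X → hit
T → miss, evict F, frames [H, X, T]
H → hit
X → hit
F → miss, evict T, frames [H, X, F]
H → hit
F → hit
H → hit
T → miss, evict X, frames [F, H, T]
H → hit
T → hit
F → hit
T → hit
F → hit
Page faults: 6.

6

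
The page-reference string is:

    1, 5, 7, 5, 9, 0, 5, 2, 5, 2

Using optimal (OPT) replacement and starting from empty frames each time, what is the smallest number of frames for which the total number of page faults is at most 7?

f=1: 10 faults
f=2: 6 faults
f=3: 6 faults
f=4: 6 faults
f=5: 6 faults
f=6: 6 faults
Smallest f with faults ≤ 7 is 2.

2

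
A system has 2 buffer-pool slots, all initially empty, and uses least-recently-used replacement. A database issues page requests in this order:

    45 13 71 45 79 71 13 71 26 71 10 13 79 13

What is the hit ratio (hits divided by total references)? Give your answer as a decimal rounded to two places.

0.21

45 -> fault, frames [45]
13 -> fault, frames [45, 13]
71 -> fault, evict 45, frames [13, 71]
45 -> fault, evict 13, frames [71, 45]
79 -> fault, evict 71, frames [45, 79]
71 -> fault, evict 45, frames [79, 71]
13 -> fault, evict 79, frames [71, 13]
71 -> hit
26 -> fault, evict 13, frames [71, 26]
71 -> hit
10 -> fault, evict 26, frames [71, 10]
13 -> fault, evict 71, frames [10, 13]
79 -> fault, evict 10, frames [13, 79]
13 -> hit
Hits: 3 of 14 references → 3/14 = 0.2143.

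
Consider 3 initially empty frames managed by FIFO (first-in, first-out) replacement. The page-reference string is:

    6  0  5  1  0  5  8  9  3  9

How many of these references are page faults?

7

6: fault, frames [6]
0: fault, frames [6, 0]
5: fault, frames [6, 0, 5]
1: fault, evict 6, frames [0, 5, 1]
0: hit
5: hit
8: fault, evict 0, frames [5, 1, 8]
9: fault, evict 5, frames [1, 8, 9]
3: fault, evict 1, frames [8, 9, 3]
9: hit
Page faults: 7.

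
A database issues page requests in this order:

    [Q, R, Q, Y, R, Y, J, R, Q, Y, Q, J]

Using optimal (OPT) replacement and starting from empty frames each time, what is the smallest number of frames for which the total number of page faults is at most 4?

f=1: 12 faults
f=2: 7 faults
f=3: 5 faults
f=4: 4 faults
Smallest f with faults ≤ 4 is 4.

4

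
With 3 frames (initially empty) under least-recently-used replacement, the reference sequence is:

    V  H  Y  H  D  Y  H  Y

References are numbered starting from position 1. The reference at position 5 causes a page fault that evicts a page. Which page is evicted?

pos 1: V: miss, frames (V)
pos 2: H: miss, frames (V H)
pos 3: Y: miss, frames (V H Y)
pos 4: H: hit
pos 5: D: miss, evict V, frames (Y H D)
At position 5, page V is evicted.

V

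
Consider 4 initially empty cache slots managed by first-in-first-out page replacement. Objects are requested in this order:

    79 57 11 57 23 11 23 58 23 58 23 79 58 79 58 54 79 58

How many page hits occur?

11

79 -> miss, frames [79]
57 -> miss, frames [79, 57]
11 -> miss, frames [79, 57, 11]
57 -> hit
23 -> miss, frames [79, 57, 11, 23]
11 -> hit
23 -> hit
58 -> miss, evict 79, frames [57, 11, 23, 58]
23 -> hit
58 -> hit
23 -> hit
79 -> miss, evict 57, frames [11, 23, 58, 79]
58 -> hit
79 -> hit
58 -> hit
54 -> miss, evict 11, frames [23, 58, 79, 54]
79 -> hit
58 -> hit
Hits: 11.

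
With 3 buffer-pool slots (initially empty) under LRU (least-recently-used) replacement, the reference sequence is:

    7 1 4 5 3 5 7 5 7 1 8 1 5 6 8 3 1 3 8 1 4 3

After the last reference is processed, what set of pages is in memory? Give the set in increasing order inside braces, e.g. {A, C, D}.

{1, 3, 4}

7 -> fault, frames [7]
1 -> fault, frames [7, 1]
4 -> fault, frames [7, 1, 4]
5 -> fault, evict 7, frames [1, 4, 5]
3 -> fault, evict 1, frames [4, 5, 3]
5 -> hit
7 -> fault, evict 4, frames [3, 5, 7]
5 -> hit
7 -> hit
1 -> fault, evict 3, frames [5, 7, 1]
8 -> fault, evict 5, frames [7, 1, 8]
1 -> hit
5 -> fault, evict 7, frames [8, 1, 5]
6 -> fault, evict 8, frames [1, 5, 6]
8 -> fault, evict 1, frames [5, 6, 8]
3 -> fault, evict 5, frames [6, 8, 3]
1 -> fault, evict 6, frames [8, 3, 1]
3 -> hit
8 -> hit
1 -> hit
4 -> fault, evict 3, frames [8, 1, 4]
3 -> fault, evict 8, frames [1, 4, 3]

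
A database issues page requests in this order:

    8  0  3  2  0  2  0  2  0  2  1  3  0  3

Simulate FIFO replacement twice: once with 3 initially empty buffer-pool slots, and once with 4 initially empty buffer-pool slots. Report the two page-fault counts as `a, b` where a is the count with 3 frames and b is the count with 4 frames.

3 frames: F F F F . . . . . . F . F F → 7 faults.
4 frames: F F F F . . . . . . F . . . → 5 faults.
5 < 7: adding a frame reduced faults, as is typical.

7, 5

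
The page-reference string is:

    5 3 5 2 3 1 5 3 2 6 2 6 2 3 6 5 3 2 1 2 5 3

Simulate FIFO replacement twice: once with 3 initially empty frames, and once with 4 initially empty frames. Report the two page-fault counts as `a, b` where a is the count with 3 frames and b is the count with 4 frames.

14, 9

3 frames: F F . F . F F F F F . . . . . F F F F . F F → 14 faults.
4 frames: F F . F . F . . . F . . . . . F F F F . . . → 9 faults.
9 < 14: adding a frame reduced faults, as is typical.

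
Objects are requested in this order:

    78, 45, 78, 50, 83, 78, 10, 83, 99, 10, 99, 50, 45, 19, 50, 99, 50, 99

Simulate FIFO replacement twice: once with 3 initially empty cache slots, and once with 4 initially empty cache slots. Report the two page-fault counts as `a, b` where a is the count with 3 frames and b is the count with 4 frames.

12, 9

3 frames: F F . F F F F . F . . F F F . F F . → 12 faults.
4 frames: F F . F F . F . F . . . F F F . . . → 9 faults.
9 < 12: adding a frame reduced faults, as is typical.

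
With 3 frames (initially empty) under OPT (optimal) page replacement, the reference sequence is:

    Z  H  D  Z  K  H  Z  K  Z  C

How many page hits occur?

5

Z: fault, frames (Z)
H: fault, frames (Z H)
D: fault, frames (Z H D)
Z: hit
K: fault, evict D, frames (Z H K)
H: hit
Z: hit
K: hit
Z: hit
C: fault, evict K, frames (Z H C)
Hits: 5.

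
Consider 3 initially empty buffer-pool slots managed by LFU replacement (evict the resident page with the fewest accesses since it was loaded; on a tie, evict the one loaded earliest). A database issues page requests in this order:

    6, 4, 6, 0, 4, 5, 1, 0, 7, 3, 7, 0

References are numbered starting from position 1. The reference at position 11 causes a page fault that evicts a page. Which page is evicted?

pos 1: 6 → fault, frames [6]
pos 2: 4 → fault, frames [6, 4]
pos 3: 6 → hit
pos 4: 0 → fault, frames [6, 4, 0]
pos 5: 4 → hit
pos 6: 5 → fault, evict 0, frames [6, 4, 5]
pos 7: 1 → fault, evict 5, frames [6, 4, 1]
pos 8: 0 → fault, evict 1, frames [6, 4, 0]
pos 9: 7 → fault, evict 0, frames [6, 4, 7]
pos 10: 3 → fault, evict 7, frames [6, 4, 3]
pos 11: 7 → fault, evict 3, frames [6, 4, 7]
At position 11, page 3 is evicted.

3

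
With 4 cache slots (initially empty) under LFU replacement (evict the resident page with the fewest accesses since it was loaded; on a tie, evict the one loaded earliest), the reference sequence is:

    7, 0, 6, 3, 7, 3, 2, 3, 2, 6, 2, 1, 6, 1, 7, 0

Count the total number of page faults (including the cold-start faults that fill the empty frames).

7 → fault, frames [7]
0 → fault, frames [7, 0]
6 → fault, frames [7, 0, 6]
3 → fault, frames [7, 0, 6, 3]
7 → hit
3 → hit
2 → fault, evict 0, frames [7, 6, 3, 2]
3 → hit
2 → hit
6 → hit
2 → hit
1 → fault, evict 7, frames [6, 3, 2, 1]
6 → hit
1 → hit
7 → fault, evict 1, frames [6, 3, 2, 7]
0 → fault, evict 7, frames [6, 3, 2, 0]
Page faults: 8.

8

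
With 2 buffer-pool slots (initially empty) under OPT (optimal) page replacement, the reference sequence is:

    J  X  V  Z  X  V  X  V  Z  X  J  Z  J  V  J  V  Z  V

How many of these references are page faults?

J → miss, frames {J}
X → miss, frames {J,X}
V → miss, evict J, frames {X,V}
Z → miss, evict V, frames {X,Z}
X → hit
V → miss, evict Z, frames {X,V}
X → hit
V → hit
Z → miss, evict V, frames {X,Z}
X → hit
J → miss, evict X, frames {Z,J}
Z → hit
J → hit
V → miss, evict Z, frames {J,V}
J → hit
V → hit
Z → miss, evict J, frames {V,Z}
V → hit
Page faults: 9.

9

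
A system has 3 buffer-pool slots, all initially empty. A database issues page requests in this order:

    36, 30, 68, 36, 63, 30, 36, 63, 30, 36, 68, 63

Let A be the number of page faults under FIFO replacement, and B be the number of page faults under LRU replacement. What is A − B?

Under FIFO: F F F . F . F . F . F F → 8 faults.
Under LRU: F F F . F F . . . . F F → 7 faults.
A − B = 8 − 7 = 1.

1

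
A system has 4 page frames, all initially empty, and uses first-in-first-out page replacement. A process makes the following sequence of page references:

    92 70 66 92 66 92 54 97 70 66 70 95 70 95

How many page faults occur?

7

92 -> fault, frames (92)
70 -> fault, frames (92 70)
66 -> fault, frames (92 70 66)
92 -> hit
66 -> hit
92 -> hit
54 -> fault, frames (92 70 66 54)
97 -> fault, evict 92, frames (70 66 54 97)
70 -> hit
66 -> hit
70 -> hit
95 -> fault, evict 70, frames (66 54 97 95)
70 -> fault, evict 66, frames (54 97 95 70)
95 -> hit
Page faults: 7.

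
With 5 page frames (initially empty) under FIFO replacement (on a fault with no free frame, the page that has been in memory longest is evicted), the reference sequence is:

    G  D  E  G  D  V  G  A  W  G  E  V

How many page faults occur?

7

G -> fault, frames (G)
D -> fault, frames (G D)
E -> fault, frames (G D E)
G -> hit
D -> hit
V -> fault, frames (G D E V)
G -> hit
A -> fault, frames (G D E V A)
W -> fault, evict G, frames (D E V A W)
G -> fault, evict D, frames (E V A W G)
E -> hit
V -> hit
Page faults: 7.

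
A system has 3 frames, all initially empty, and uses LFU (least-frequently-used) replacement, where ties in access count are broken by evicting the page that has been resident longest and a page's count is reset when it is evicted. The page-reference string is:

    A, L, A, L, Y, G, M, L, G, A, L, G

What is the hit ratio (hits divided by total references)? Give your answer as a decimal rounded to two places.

A → miss, frames (A)
L → miss, frames (A L)
A → hit
L → hit
Y → miss, frames (A L Y)
G → miss, evict Y, frames (A L G)
M → miss, evict G, frames (A L M)
L → hit
G → miss, evict M, frames (A L G)
A → hit
L → hit
G → hit
Hits: 6 of 12 references → 6/12 = 0.5000.

0.50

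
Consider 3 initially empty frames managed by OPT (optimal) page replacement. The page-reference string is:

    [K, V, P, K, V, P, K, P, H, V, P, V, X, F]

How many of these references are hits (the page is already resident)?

K: fault, frames [K]
V: fault, frames [K, V]
P: fault, frames [K, V, P]
K: hit
V: hit
P: hit
K: hit
P: hit
H: fault, evict K, frames [V, P, H]
V: hit
P: hit
V: hit
X: fault, evict H, frames [V, P, X]
F: fault, evict X, frames [V, P, F]
Hits: 8.

8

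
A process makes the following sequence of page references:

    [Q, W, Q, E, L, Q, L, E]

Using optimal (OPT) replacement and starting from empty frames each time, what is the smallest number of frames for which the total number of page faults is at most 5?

2

f=1: 8 faults
f=2: 5 faults
f=3: 4 faults
f=4: 4 faults
Smallest f with faults ≤ 5 is 2.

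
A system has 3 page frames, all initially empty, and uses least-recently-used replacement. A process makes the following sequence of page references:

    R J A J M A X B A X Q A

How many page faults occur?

R → miss, frames (R)
J → miss, frames (R J)
A → miss, frames (R J A)
J → hit
M → miss, evict R, frames (A J M)
A → hit
X → miss, evict J, frames (M A X)
B → miss, evict M, frames (A X B)
A → hit
X → hit
Q → miss, evict B, frames (A X Q)
A → hit
Page faults: 7.

7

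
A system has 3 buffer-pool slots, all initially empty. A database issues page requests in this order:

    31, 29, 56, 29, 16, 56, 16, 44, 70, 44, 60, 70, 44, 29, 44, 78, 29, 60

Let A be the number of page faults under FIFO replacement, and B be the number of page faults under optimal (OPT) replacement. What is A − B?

2

Under FIFO: F F F . F . . F F . F . . F F F . F → 11 faults.
Under OPT: F F F . F . . F F . F . . F . F . . → 9 faults.
A − B = 11 − 9 = 2.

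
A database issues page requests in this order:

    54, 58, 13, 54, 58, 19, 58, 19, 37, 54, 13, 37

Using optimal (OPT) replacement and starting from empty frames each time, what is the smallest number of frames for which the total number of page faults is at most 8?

f=1: 12 faults
f=2: 8 faults
f=3: 6 faults
f=4: 5 faults
f=5: 5 faults
Smallest f with faults ≤ 8 is 2.

2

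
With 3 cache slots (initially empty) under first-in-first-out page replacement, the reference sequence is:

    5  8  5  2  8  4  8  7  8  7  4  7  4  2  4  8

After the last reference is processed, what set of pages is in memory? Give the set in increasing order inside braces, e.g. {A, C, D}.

5 → fault, frames {5}
8 → fault, frames {5,8}
5 → hit
2 → fault, frames {5,8,2}
8 → hit
4 → fault, evict 5, frames {8,2,4}
8 → hit
7 → fault, evict 8, frames {2,4,7}
8 → fault, evict 2, frames {4,7,8}
7 → hit
4 → hit
7 → hit
4 → hit
2 → fault, evict 4, frames {7,8,2}
4 → fault, evict 7, frames {8,2,4}
8 → hit

{2, 4, 8}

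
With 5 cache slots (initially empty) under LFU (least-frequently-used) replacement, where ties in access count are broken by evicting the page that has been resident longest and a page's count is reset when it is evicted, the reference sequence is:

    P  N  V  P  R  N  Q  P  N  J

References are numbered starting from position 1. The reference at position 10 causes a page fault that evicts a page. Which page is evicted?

V

pos 1: P: fault, frames {P}
pos 2: N: fault, frames {P,N}
pos 3: V: fault, frames {P,N,V}
pos 4: P: hit
pos 5: R: fault, frames {P,N,V,R}
pos 6: N: hit
pos 7: Q: fault, frames {P,N,V,R,Q}
pos 8: P: hit
pos 9: N: hit
pos 10: J: fault, evict V, frames {P,N,R,Q,J}
At position 10, page V is evicted.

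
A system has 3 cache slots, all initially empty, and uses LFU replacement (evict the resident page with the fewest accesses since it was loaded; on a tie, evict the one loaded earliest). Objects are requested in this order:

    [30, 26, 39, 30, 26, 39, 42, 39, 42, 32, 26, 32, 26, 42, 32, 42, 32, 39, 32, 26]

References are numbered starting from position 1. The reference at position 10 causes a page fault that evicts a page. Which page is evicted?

26

pos 1: 30 → fault, frames [30]
pos 2: 26 → fault, frames [30, 26]
pos 3: 39 → fault, frames [30, 26, 39]
pos 4: 30 → hit
pos 5: 26 → hit
pos 6: 39 → hit
pos 7: 42 → fault, evict 30, frames [26, 39, 42]
pos 8: 39 → hit
pos 9: 42 → hit
pos 10: 32 → fault, evict 26, frames [39, 42, 32]
At position 10, page 26 is evicted.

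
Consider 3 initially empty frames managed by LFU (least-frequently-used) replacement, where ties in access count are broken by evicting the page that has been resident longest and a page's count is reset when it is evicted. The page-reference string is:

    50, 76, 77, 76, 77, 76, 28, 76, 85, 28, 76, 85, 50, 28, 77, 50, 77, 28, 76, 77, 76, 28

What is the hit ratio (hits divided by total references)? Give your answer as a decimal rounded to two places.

0.50

50 -> miss, frames [50]
76 -> miss, frames [50, 76]
77 -> miss, frames [50, 76, 77]
76 -> hit
77 -> hit
76 -> hit
28 -> miss, evict 50, frames [76, 77, 28]
76 -> hit
85 -> miss, evict 28, frames [76, 77, 85]
28 -> miss, evict 85, frames [76, 77, 28]
76 -> hit
85 -> miss, evict 28, frames [76, 77, 85]
50 -> miss, evict 85, frames [76, 77, 50]
28 -> miss, evict 50, frames [76, 77, 28]
77 -> hit
50 -> miss, evict 28, frames [76, 77, 50]
77 -> hit
28 -> miss, evict 50, frames [76, 77, 28]
76 -> hit
77 -> hit
76 -> hit
28 -> hit
Hits: 11 of 22 references → 11/22 = 0.5000.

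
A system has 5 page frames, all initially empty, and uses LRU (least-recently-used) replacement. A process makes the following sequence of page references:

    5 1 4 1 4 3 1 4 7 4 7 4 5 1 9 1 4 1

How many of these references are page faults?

6

5 → miss, frames {5}
1 → miss, frames {5,1}
4 → miss, frames {5,1,4}
1 → hit
4 → hit
3 → miss, frames {5,1,4,3}
1 → hit
4 → hit
7 → miss, frames {5,3,1,4,7}
4 → hit
7 → hit
4 → hit
5 → hit
1 → hit
9 → miss, evict 3, frames {7,4,5,1,9}
1 → hit
4 → hit
1 → hit
Page faults: 6.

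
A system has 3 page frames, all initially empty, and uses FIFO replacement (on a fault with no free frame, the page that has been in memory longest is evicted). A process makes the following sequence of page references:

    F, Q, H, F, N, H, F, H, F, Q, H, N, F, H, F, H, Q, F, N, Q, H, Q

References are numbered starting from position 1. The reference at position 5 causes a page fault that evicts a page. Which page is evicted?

pos 1: F -> miss, frames (F)
pos 2: Q -> miss, frames (F Q)
pos 3: H -> miss, frames (F Q H)
pos 4: F -> hit
pos 5: N -> miss, evict F, frames (Q H N)
At position 5, page F is evicted.

F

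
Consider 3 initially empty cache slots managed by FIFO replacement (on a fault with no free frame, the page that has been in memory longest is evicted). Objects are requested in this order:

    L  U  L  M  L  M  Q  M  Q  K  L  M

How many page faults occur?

7

L → fault, frames [L]
U → fault, frames [L, U]
L → hit
M → fault, frames [L, U, M]
L → hit
M → hit
Q → fault, evict L, frames [U, M, Q]
M → hit
Q → hit
K → fault, evict U, frames [M, Q, K]
L → fault, evict M, frames [Q, K, L]
M → fault, evict Q, frames [K, L, M]
Page faults: 7.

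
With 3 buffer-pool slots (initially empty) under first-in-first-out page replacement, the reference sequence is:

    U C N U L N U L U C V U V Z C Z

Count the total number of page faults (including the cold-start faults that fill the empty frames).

8

U → fault, frames {U}
C → fault, frames {U,C}
N → fault, frames {U,C,N}
U → hit
L → fault, evict U, frames {C,N,L}
N → hit
U → fault, evict C, frames {N,L,U}
L → hit
U → hit
C → fault, evict N, frames {L,U,C}
V → fault, evict L, frames {U,C,V}
U → hit
V → hit
Z → fault, evict U, frames {C,V,Z}
C → hit
Z → hit
Page faults: 8.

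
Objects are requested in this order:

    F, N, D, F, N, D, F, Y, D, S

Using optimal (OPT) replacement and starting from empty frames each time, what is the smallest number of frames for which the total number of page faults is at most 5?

3

f=1: 10 faults
f=2: 7 faults
f=3: 5 faults
f=4: 5 faults
f=5: 5 faults
Smallest f with faults ≤ 5 is 3.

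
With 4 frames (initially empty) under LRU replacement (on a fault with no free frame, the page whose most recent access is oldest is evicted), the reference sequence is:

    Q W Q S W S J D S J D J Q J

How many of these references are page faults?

Q: fault, frames {Q}
W: fault, frames {Q,W}
Q: hit
S: fault, frames {W,Q,S}
W: hit
S: hit
J: fault, frames {Q,W,S,J}
D: fault, evict Q, frames {W,S,J,D}
S: hit
J: hit
D: hit
J: hit
Q: fault, evict W, frames {S,D,J,Q}
J: hit
Page faults: 6.

6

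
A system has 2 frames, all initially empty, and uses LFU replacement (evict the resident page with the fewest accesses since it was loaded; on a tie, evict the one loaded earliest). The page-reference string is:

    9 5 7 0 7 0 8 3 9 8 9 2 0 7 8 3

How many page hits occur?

3

9 -> miss, frames [9]
5 -> miss, frames [9, 5]
7 -> miss, evict 9, frames [5, 7]
0 -> miss, evict 5, frames [7, 0]
7 -> hit
0 -> hit
8 -> miss, evict 7, frames [0, 8]
3 -> miss, evict 8, frames [0, 3]
9 -> miss, evict 3, frames [0, 9]
8 -> miss, evict 9, frames [0, 8]
9 -> miss, evict 8, frames [0, 9]
2 -> miss, evict 9, frames [0, 2]
0 -> hit
7 -> miss, evict 2, frames [0, 7]
8 -> miss, evict 7, frames [0, 8]
3 -> miss, evict 8, frames [0, 3]
Hits: 3.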